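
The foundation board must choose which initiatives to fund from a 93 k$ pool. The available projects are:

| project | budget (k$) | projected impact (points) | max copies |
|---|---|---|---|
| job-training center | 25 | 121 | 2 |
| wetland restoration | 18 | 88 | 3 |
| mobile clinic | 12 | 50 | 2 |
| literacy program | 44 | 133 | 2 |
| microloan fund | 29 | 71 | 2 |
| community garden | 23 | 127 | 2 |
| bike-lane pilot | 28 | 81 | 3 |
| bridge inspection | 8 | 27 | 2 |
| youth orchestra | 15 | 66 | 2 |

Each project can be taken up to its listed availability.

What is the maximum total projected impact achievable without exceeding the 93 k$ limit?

Density check — community garden 5.52, wetland restoration 4.89, job-training center 4.84 are the best per k$.
Greedy by ratio would take 2×wetland restoration + 2×community garden + bridge inspection: 90 k$ used, total 457.
The 26 k$ tied up in wetland restoration and bridge inspection is better spent on job-training center — total rises to 463 (89 k$).

463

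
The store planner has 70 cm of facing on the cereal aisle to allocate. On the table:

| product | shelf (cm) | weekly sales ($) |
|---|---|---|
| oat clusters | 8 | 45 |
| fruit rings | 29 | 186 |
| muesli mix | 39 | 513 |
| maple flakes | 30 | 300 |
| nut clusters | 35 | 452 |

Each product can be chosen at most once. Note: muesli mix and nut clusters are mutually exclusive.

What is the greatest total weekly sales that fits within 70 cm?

Density check — muesli mix 13.15, nut clusters 12.91, maple flakes 10.00 are the best per cm.
Muesli mix + maple flakes uses 69 of the 70 cm and totals 813.
No other feasible combination exceeds 813.

813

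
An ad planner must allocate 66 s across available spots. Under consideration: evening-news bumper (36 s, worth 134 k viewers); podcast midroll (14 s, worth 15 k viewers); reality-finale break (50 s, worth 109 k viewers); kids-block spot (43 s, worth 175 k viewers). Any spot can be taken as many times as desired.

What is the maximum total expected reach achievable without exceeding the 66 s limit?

190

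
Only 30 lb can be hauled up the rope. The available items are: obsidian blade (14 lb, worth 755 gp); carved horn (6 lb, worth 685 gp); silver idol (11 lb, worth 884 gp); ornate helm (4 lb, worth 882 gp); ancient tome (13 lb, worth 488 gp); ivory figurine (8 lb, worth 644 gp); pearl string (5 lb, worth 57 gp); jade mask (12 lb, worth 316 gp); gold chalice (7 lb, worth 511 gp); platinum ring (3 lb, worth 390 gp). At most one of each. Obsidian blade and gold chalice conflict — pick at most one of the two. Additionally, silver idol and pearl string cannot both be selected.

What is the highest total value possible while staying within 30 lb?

3112

Best packing: carved horn + ornate helm + ivory figurine + gold chalice + platinum ring — 28 lb, 3112 total.
Next best is carved horn + silver idol + ornate helm + ivory figurine at 3095 (29 lb) — short by 17.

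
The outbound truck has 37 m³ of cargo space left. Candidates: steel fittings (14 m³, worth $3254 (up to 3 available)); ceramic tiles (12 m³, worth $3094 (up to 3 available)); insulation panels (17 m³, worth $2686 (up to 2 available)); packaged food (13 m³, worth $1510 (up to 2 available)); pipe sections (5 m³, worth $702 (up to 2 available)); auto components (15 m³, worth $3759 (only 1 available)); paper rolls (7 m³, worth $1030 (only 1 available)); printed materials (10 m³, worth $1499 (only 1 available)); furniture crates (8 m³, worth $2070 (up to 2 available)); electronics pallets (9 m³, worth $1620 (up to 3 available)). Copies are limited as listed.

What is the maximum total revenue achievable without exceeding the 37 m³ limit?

9282

Taking the top-ratio shipments first gives ceramic tiles + 2×furniture crates + electronics pallets for 8854 (37 m³).
Dropping 2×furniture crates and electronics pallets frees 25 m³; slotting in 2×ceramic tiles (24 m³) lifts the total to 9282 at 36 m³.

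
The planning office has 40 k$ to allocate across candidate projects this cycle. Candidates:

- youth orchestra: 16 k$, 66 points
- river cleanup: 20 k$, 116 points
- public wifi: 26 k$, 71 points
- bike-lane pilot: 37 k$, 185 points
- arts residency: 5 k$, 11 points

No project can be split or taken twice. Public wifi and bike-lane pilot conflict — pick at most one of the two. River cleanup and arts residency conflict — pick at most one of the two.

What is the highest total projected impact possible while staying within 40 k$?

Taking the top-ratio projects first gives youth orchestra + river cleanup for 182 (36 k$).
The 36 k$ tied up in youth orchestra and river cleanup is better spent on bike-lane pilot — total rises to 185 (37 k$).
The closest alternative, youth orchestra + river cleanup, reaches only 182.

185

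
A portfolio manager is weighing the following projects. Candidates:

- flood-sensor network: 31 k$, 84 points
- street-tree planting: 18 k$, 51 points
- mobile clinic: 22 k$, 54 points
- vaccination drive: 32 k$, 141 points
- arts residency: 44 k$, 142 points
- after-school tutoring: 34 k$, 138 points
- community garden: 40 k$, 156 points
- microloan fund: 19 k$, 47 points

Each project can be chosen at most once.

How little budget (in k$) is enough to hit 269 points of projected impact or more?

66

Look for the lowest-budget combination reaching 269.
vaccination drive + after-school tutoring reaches 279 using 66 k$.
No combination under 66 k$ hits 269.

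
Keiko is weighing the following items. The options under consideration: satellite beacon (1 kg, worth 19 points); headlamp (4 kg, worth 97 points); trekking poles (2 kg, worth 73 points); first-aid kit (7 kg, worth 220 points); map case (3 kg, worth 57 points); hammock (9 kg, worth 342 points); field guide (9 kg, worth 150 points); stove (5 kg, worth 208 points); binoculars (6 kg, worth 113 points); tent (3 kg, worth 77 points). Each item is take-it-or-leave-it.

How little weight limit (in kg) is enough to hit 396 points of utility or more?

Look for the lowest-weight combination reaching 396.
Taking trekking poles + hammock gives 415 (≥ 396) for 11 kg.
No combination under 11 kg hits 396.

11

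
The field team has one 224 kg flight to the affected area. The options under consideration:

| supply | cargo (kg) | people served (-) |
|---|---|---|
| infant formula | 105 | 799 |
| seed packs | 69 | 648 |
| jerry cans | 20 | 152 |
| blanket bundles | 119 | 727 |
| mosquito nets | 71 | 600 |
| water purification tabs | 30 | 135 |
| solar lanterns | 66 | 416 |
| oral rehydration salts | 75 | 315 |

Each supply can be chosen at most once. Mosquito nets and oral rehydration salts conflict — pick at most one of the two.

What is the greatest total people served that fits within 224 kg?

Ranking by ratio (people served/kg): seed packs 9.39, mosquito nets 8.45, infant formula 7.61.
Greedy by ratio would take seed packs + jerry cans + mosquito nets + water purification tabs: 190 kg used, total 1535.
Replace mosquito nets with infant formula: the trade gains 199 net, giving 1734 at 224 kg.
Next best is seed packs + mosquito nets + solar lanterns at 1664 (206 kg) — short by 70.

1734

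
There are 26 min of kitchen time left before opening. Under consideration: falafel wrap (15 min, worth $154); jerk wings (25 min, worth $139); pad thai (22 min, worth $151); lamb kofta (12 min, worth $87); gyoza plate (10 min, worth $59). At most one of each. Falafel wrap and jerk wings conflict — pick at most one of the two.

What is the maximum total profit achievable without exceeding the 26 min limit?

Taking falafel wrap + gyoza plate: 25 min used, 213 in profit.
Runner-up falafel wrap tops out at 154.

213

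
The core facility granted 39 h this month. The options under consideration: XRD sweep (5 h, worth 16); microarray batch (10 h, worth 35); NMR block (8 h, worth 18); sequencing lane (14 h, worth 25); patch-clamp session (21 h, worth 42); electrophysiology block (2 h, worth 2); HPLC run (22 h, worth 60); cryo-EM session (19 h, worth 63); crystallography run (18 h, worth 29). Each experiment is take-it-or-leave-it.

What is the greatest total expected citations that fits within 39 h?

118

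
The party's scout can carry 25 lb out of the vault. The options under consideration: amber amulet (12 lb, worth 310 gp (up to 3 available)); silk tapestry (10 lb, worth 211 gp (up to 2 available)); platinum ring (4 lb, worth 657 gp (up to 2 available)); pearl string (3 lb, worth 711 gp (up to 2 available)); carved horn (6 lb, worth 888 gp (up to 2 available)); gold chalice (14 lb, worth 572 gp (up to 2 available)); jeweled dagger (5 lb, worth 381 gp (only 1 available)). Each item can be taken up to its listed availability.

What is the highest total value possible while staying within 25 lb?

4005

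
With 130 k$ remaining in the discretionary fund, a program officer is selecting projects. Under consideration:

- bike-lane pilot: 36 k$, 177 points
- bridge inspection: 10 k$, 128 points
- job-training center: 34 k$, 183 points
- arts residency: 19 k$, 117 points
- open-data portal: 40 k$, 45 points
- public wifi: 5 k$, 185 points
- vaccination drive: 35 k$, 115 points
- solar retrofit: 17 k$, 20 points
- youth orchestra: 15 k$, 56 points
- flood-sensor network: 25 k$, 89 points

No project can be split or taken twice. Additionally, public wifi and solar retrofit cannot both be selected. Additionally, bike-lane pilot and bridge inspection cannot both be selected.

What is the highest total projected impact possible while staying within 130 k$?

By projected impact per k$: public wifi 37.00, bridge inspection 12.80, arts residency 6.16 lead.
Best packing: bridge inspection + job-training center + arts residency + public wifi + vaccination drive + flood-sensor network — 128 k$, 817 total.
Nothing else feasible within 130 k$ beats 817.

817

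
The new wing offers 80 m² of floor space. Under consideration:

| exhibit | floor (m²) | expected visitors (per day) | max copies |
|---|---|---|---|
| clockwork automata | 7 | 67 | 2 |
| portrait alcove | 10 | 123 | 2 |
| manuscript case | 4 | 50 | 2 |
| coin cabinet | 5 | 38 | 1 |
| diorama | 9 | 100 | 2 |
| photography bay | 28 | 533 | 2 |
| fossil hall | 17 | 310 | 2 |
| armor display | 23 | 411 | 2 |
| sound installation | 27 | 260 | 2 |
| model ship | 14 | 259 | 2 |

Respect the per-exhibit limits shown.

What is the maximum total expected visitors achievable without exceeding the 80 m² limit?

The ratio heuristic lands on 2×manuscript case + 2×photography bay + model ship (1425) but leaves 2 m² idle.
Dropping 2×manuscript case and model ship frees 22 m²; slotting in armor display (23 m²) lifts the total to 1477 at 79 m².

1477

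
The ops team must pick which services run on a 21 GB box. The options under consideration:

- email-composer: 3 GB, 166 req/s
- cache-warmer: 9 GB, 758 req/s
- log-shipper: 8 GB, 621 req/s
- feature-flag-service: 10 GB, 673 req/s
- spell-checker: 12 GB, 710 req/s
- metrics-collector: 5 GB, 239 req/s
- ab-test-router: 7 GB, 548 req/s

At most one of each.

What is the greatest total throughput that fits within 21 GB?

1545

Taking the top-ratio services first gives email-composer + cache-warmer + ab-test-router for 1472 (19 GB).
Replace ab-test-router with log-shipper: the trade gains 73 net, giving 1545 at 20 GB.
No other feasible combination exceeds 1545.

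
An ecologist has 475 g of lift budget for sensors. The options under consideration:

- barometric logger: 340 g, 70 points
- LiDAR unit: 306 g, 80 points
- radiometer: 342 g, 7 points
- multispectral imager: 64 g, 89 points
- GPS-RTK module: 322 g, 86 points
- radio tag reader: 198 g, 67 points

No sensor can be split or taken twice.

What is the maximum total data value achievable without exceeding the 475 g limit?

A density-first pass picks multispectral imager + radio tag reader — 156 at 262 g.
Replace radio tag reader with GPS-RTK module: the trade gains 19 net, giving 175 at 386 g.
Runner-up LiDAR unit + multispectral imager tops out at 169.

175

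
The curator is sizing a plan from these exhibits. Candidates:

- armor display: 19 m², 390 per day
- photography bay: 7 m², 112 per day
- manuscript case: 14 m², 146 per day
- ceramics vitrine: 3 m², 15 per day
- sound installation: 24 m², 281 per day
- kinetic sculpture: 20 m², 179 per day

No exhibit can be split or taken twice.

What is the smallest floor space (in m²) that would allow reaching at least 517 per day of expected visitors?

29

Look for the lowest-floor combination reaching 517.
Taking armor display + photography bay + ceramics vitrine gives 517 (≥ 517) for 29 m².
Any bundle with less than 29 m² falls short of 517.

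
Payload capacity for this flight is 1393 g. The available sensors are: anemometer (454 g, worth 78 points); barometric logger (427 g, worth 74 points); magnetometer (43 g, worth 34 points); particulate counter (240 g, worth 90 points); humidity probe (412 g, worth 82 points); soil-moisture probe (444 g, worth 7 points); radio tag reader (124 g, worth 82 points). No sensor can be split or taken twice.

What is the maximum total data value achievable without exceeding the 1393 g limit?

Taking the top-ratio sensors first gives barometric logger + magnetometer + particulate counter + humidity probe + radio tag reader for 362 (1246 g).
Replace barometric logger with anemometer: the trade gains 4 net, giving 366 at 1273 g.
Runner-up barometric logger + magnetometer + particulate counter + humidity probe + radio tag reader tops out at 362.

366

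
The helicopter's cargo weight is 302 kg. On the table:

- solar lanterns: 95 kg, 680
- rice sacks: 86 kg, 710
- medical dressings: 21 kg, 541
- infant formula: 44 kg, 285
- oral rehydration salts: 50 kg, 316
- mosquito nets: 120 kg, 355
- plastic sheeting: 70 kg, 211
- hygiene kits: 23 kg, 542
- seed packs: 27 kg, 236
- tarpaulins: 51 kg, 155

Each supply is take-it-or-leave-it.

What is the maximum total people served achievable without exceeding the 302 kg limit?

Greedy by ratio would take solar lanterns + rice sacks + medical dressings + infant formula + hygiene kits + seed packs: 296 kg used, total 2994.
Dropping infant formula frees 44 kg; slotting in oral rehydration salts (50 kg) lifts the total to 3025 at 302 kg.
Runner-up solar lanterns + rice sacks + medical dressings + infant formula + hygiene kits + seed packs tops out at 2994.

3025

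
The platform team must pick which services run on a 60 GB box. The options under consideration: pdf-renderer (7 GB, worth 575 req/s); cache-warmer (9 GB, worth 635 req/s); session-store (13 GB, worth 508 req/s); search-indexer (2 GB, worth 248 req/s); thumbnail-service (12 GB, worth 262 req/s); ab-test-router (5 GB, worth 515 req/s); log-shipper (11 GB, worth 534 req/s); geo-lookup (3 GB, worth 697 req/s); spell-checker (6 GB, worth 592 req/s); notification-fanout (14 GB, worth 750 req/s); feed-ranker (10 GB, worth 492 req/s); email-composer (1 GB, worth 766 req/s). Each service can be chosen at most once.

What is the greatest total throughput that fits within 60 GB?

5312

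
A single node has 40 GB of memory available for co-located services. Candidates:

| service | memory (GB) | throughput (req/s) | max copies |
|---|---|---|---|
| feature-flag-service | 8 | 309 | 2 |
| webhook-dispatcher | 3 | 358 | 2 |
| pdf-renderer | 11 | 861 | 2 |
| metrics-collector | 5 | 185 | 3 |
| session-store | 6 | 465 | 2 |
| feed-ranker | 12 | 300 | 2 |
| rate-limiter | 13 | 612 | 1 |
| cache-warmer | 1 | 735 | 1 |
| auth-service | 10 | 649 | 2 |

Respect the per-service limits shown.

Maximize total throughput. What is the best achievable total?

Density check — cache-warmer 735.00, webhook-dispatcher 119.33, pdf-renderer 78.27 are the best per GB.
Taking the top-ratio services first gives 2×webhook-dispatcher + 2×pdf-renderer + metrics-collector + session-store + cache-warmer for 3823 (40 GB).
The 16 GB tied up in pdf-renderer and metrics-collector is better spent on session-store + auth-service — total rises to 3891 (40 GB).
Nothing else within 40 GB beats 3891.

3891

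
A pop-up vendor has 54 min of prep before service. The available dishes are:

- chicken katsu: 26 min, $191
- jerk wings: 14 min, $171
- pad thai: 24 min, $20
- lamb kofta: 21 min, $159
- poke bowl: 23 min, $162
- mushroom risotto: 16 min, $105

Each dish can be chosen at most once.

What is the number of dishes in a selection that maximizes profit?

Best achievable profit is 438.
One optimal bundle: jerk wings + poke bowl + mushroom risotto (53 min).
Any selection reaching 438 contains exactly 3 dishes.

3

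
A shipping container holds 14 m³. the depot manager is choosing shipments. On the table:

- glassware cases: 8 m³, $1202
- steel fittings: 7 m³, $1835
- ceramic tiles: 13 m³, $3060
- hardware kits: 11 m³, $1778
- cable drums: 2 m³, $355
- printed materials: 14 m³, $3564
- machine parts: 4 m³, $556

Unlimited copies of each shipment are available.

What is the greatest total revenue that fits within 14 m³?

3670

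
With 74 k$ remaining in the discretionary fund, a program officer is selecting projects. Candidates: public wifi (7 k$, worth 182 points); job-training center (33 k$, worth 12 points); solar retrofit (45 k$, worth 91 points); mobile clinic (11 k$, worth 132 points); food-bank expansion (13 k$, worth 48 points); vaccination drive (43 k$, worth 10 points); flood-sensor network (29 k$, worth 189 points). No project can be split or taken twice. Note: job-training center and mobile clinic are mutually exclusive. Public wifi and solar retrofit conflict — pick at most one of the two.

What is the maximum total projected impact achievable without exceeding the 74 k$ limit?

551

Density check — public wifi 26.00, mobile clinic 12.00, flood-sensor network 6.52 are the best per k$.
Taking public wifi + mobile clinic + food-bank expansion + flood-sensor network: 60 k$ used, 551 in projected impact.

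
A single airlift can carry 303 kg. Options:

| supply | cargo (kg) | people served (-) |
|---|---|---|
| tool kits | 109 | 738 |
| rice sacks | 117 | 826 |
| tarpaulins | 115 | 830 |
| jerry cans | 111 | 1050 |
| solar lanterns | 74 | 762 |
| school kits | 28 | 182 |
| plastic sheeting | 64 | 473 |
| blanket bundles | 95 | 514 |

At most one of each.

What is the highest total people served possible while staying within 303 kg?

Ranking by ratio (people served/kg): solar lanterns 10.30, jerry cans 9.46, plastic sheeting 7.39.
A density-first pass picks jerry cans + solar lanterns + school kits + plastic sheeting — 2467 at 277 kg.
The 92 kg tied up in school kits and plastic sheeting is better spent on tarpaulins — total rises to 2642 (300 kg).
The spare 3 kg is too small for any remaining supply, and no exchange beats 2642.

2642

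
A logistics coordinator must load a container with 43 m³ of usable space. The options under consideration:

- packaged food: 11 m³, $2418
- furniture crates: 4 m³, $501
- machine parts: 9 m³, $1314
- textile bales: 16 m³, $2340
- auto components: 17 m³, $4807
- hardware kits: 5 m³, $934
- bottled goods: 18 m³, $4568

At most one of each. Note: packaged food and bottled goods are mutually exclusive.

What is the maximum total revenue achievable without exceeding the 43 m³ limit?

10309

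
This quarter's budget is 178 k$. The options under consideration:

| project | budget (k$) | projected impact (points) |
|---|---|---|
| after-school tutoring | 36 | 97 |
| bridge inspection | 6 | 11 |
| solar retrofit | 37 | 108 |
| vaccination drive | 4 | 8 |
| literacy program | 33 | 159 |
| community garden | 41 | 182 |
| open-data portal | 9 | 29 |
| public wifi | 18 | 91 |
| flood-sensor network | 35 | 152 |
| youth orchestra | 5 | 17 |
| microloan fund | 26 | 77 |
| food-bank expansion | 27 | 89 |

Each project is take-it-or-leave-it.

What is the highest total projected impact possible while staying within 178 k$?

Solar retrofit + literacy program + community garden + open-data portal + public wifi + flood-sensor network + youth orchestra uses 178 of the 178 k$ and totals 738.
An exhaustive check of the 4096 subsets confirms 738.

738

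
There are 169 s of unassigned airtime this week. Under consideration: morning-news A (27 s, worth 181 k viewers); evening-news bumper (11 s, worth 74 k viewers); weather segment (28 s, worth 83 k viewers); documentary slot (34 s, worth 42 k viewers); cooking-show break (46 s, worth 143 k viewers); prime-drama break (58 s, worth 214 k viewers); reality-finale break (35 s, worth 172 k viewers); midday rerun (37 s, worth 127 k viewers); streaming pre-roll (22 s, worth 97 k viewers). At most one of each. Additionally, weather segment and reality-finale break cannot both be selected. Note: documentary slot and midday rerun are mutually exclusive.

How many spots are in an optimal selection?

Best achievable expected reach is 768.
One optimal bundle: morning-news A + evening-news bumper + prime-drama break + reality-finale break + midday rerun (168 s).
Any selection reaching 768 contains exactly 5 spots.

5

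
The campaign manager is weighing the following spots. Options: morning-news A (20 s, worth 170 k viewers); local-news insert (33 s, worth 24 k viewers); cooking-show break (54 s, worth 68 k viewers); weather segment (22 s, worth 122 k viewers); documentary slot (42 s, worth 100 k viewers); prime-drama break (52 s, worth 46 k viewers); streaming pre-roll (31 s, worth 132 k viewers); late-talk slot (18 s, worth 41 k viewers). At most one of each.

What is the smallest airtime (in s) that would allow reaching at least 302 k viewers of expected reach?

51

Need the lightest bundle worth ≥ 302.
Taking morning-news A + streaming pre-roll gives 302 (≥ 302) for 51 s.
No combination under 51 s hits 302.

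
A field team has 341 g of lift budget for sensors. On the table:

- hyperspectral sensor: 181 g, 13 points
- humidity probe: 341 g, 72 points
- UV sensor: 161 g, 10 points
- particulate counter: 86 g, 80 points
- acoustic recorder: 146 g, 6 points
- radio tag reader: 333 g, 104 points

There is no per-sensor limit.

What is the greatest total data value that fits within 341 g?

3×particulate counter uses 258 of the 341 g and totals 240.
That's the maximum — no swap from here does better than 240.

240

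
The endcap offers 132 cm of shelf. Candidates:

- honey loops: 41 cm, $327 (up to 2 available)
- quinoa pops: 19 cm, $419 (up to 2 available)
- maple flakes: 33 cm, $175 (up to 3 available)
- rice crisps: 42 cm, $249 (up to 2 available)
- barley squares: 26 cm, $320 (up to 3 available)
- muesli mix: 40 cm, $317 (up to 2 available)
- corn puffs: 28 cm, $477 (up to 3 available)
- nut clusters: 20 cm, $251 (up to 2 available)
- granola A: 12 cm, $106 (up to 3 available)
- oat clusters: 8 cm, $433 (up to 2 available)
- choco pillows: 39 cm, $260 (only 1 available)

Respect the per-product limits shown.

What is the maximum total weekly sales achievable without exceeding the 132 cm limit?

2909

Taking 2×quinoa pops + 2×corn puffs + nut clusters + 2×oat clusters: 130 cm used, 2909 in weekly sales.
The spare 2 cm is too small for any remaining product, and no exchange beats 2909.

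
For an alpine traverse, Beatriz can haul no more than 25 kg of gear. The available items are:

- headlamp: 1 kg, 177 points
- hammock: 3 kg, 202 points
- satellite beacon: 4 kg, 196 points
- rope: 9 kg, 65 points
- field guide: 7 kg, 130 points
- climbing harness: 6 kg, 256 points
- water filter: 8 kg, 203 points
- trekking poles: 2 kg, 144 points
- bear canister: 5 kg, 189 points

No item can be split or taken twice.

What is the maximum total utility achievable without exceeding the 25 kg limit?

Ranking by ratio (utility/kg): headlamp 177.00, trekking poles 72.00, hammock 67.33, satellite beacon 49.00.
A density-first pass picks headlamp + hammock + satellite beacon + climbing harness + trekking poles + bear canister — 1164 at 21 kg.
Dropping bear canister frees 5 kg; slotting in water filter (8 kg) lifts the total to 1178 at 24 kg.
The closest alternative, headlamp + hammock + climbing harness + water filter + trekking poles + bear canister, reaches only 1171.

1178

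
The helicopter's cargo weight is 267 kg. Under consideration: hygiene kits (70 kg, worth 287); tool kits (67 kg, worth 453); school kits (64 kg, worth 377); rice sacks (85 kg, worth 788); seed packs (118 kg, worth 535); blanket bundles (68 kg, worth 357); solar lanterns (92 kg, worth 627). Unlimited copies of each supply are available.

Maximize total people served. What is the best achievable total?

2364

By people served per kg: rice sacks 9.27, solar lanterns 6.82, tool kits 6.76 lead.
3×rice sacks uses 255 of the 267 kg and totals 2364.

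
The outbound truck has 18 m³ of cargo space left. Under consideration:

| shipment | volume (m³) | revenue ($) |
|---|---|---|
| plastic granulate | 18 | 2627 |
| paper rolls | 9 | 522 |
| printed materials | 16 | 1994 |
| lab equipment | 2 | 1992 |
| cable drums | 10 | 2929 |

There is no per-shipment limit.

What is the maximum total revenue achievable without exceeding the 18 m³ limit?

Taking 9×lab equipment: 18 m³ used, 17928 in revenue.
That's the maximum — no swap from here does better than 17928.

17928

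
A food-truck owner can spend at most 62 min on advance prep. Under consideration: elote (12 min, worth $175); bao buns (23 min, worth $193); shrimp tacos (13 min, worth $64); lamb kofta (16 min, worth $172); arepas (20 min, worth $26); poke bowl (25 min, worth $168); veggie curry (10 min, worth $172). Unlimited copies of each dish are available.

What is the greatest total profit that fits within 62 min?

Ranking by ratio (profit/min): veggie curry 17.20, elote 14.58, lamb kofta 10.75.
Greedy by ratio would take 6×veggie curry: 60 min used, total 1032.
Replace veggie curry with elote: the trade gains 3 net, giving 1035 at 62 min.
Every other selection either busts 62 min or fails to beat 1035.

1035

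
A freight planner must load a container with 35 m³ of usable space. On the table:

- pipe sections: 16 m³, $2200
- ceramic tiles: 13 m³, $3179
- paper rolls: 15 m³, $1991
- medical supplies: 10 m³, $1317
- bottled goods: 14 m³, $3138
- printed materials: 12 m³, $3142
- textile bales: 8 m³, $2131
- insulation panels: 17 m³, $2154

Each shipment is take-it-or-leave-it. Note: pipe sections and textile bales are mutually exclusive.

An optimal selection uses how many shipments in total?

3

Optimal total is 8452.
One optimal bundle: ceramic tiles + printed materials + textile bales (33 m³).
Any selection reaching 8452 contains exactly 3 shipments.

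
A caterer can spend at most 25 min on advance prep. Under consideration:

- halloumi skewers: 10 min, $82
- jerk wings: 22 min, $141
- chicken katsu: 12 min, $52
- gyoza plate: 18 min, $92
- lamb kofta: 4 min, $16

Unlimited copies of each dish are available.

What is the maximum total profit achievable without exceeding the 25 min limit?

The ratio ordering already packs tightly: 2×halloumi skewers + lamb kofta, 24 min, 180.
The spare 1 min is too small for any remaining dish, and no exchange beats 180.

180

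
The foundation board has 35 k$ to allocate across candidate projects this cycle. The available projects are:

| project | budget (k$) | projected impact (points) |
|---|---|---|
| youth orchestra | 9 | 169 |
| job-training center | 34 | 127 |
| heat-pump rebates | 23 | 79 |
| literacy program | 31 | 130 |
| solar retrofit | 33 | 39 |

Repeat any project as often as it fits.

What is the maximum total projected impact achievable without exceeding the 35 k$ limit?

Density check — youth orchestra 18.78, literacy program 4.19, job-training center 3.74, heat-pump rebates 3.43 are the best per k$.
Best packing: 3×youth orchestra — 27 k$, 507 total.
Nothing else within 35 k$ beats 507.

507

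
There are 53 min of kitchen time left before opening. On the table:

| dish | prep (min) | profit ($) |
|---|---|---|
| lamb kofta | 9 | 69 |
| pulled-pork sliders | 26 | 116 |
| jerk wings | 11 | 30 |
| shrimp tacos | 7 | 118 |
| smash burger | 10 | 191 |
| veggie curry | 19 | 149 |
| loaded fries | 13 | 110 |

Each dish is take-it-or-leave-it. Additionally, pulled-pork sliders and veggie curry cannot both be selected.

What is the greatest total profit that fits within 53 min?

The ratio ordering already packs tightly: shrimp tacos + smash burger + veggie curry + loaded fries, 49 min, 568.

568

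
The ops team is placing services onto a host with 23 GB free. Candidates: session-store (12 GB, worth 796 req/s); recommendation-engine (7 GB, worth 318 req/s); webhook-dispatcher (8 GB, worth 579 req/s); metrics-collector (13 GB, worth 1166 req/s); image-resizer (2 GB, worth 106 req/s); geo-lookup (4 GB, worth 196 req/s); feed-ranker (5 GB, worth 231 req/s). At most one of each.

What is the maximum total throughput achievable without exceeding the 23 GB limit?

1851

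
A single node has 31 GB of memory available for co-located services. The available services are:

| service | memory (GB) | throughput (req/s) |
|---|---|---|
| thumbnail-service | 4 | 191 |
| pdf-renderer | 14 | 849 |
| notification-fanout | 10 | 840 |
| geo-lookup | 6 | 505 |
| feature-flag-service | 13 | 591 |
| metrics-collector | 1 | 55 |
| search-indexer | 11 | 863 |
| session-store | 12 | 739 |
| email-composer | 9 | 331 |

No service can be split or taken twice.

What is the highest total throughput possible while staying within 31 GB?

2399

Density check — geo-lookup 84.17, notification-fanout 84.00, search-indexer 78.45, session-store 61.58 are the best per GB.
The ratio heuristic lands on notification-fanout + geo-lookup + metrics-collector + search-indexer (2263) but leaves 3 GB idle.
Dropping metrics-collector frees 1 GB; slotting in thumbnail-service (4 GB) lifts the total to 2399 at 31 GB.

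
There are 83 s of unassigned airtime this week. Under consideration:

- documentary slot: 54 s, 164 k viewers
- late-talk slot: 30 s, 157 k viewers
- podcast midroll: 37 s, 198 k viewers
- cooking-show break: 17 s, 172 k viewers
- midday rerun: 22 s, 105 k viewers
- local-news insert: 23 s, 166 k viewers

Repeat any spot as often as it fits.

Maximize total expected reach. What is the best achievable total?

Taking 4×cooking-show break: 68 s used, 688 in expected reach.
No other feasible combination exceeds 688.

688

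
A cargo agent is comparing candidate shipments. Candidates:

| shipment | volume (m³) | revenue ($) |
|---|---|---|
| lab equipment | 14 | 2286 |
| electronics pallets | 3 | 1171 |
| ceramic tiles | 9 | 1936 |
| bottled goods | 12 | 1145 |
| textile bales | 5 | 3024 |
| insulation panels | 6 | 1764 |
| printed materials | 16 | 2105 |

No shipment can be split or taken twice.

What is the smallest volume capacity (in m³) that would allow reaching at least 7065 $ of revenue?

23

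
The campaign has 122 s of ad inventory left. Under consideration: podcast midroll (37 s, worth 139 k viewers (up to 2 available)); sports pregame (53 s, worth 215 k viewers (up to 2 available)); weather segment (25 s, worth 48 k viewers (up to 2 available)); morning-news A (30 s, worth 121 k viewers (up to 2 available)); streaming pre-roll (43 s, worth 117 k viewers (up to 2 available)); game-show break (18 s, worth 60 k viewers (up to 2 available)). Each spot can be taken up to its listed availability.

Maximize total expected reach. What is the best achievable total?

475

Ranking by ratio (expected reach/s): sports pregame 4.06, morning-news A 4.03, podcast midroll 3.76.
Taking the top-ratio spots first gives 2×sports pregame for 430 (106 s).
The 53 s tied up in sports pregame is better spent on podcast midroll + morning-news A — total rises to 475 (120 s).
That's the maximum — no swap from here does better than 475.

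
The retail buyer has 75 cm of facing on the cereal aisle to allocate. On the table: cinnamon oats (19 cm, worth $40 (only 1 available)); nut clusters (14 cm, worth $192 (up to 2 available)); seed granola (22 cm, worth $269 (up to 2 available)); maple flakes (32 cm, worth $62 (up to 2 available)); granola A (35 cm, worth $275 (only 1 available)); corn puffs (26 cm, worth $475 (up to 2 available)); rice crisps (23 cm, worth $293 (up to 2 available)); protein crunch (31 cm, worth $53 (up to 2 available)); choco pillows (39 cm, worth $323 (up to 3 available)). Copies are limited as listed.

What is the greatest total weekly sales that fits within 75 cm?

1243

Ranking by ratio (weekly sales/cm): corn puffs 18.27, nut clusters 13.71, rice crisps 12.74.
The ratio heuristic lands on nut clusters + 2×corn puffs (1142) but leaves 9 cm idle.
Replace nut clusters with rice crisps: the trade gains 101 net, giving 1243 at 75 cm.
That's the maximum — no swap from here does better than 1243.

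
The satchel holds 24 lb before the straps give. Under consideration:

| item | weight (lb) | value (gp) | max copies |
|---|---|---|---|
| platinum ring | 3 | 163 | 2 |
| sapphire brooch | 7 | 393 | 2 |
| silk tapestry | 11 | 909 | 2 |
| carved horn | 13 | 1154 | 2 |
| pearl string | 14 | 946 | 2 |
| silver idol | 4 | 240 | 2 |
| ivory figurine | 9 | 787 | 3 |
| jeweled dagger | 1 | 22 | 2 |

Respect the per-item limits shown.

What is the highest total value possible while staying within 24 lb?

2063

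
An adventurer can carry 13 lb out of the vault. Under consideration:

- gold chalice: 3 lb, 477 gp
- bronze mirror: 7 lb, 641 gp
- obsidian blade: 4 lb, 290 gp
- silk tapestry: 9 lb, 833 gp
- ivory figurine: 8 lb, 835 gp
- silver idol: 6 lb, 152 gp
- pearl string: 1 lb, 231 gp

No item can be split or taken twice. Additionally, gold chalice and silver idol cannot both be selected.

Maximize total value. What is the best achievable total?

1543

The ratio ordering already packs tightly: gold chalice + ivory figurine + pearl string, 12 lb, 1543.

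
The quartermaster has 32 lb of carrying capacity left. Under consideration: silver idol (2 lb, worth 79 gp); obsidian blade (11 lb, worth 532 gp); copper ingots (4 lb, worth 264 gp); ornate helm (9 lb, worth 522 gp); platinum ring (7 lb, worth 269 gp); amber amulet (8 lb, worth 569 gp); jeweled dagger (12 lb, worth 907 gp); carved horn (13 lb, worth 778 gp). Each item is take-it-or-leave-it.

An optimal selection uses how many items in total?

Optimal total is 2077.
For example silver idol + ornate helm + amber amulet + jeweled dagger achieves it, using 31 lb.
Every optimal selection uses 4 items.

4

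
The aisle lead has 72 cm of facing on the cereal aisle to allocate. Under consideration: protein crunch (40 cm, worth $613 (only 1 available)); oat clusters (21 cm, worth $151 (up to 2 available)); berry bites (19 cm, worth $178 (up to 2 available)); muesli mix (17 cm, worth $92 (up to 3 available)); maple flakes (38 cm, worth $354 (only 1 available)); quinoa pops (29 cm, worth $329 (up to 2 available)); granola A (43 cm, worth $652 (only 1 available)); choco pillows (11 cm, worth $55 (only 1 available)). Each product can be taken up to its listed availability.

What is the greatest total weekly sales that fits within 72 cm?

By weekly sales per cm: protein crunch 15.32, granola A 15.16, quinoa pops 11.34 lead.
Greedy by ratio would take protein crunch + quinoa pops: 69 cm used, total 942.
The 40 cm tied up in protein crunch is better spent on granola A — total rises to 981 (72 cm).

981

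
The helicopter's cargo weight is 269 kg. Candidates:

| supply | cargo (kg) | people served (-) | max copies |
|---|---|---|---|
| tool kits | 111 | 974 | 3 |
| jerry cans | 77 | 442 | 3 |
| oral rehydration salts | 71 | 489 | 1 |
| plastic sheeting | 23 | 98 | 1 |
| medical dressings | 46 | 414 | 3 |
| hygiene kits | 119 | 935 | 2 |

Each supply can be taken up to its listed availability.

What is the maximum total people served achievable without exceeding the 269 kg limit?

By people served per kg: medical dressings 9.00, tool kits 8.77, hygiene kits 7.86 lead.
The ratio heuristic lands on tool kits + 3×medical dressings (2216) but leaves 20 kg idle.
Dropping 2×medical dressings frees 92 kg; slotting in tool kits (111 kg) lifts the total to 2362 at 268 kg.

2362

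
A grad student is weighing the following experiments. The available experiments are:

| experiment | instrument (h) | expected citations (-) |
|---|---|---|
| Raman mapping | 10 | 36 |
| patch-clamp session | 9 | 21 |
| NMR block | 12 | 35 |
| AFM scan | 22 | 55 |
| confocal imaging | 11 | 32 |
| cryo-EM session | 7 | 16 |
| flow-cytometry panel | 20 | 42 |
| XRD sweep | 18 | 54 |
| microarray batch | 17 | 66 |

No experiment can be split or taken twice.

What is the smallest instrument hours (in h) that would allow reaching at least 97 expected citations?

27

Minimise h subject to total expected citations ≥ 97.
Raman mapping + microarray batch reaches 102 using 27 h.
Any bundle with less than 27 h falls short of 97.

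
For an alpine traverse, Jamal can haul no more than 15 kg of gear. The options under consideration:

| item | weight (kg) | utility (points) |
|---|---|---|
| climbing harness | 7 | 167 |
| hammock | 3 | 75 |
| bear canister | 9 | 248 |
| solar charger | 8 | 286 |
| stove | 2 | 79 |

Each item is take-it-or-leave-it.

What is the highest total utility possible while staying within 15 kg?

A density-first pass picks hammock + solar charger + stove — 440 at 13 kg.
Replace hammock and stove with climbing harness: the trade gains 13 net, giving 453 at 15 kg.
Nothing else within 15 kg beats 453.

453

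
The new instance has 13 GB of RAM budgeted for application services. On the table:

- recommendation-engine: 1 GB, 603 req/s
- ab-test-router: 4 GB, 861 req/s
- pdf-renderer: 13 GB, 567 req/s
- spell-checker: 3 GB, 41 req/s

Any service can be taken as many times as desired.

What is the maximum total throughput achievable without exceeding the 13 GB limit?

Best packing: 13×recommendation-engine — 13 GB, 7839 total.

7839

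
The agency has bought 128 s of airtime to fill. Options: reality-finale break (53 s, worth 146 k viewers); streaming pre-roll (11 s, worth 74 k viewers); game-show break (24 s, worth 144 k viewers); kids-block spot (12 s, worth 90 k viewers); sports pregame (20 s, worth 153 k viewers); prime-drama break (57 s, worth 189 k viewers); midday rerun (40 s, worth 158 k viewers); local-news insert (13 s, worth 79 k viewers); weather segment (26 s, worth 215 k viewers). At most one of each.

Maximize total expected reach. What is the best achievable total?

A density-first pass picks streaming pre-roll + game-show break + kids-block spot + sports pregame + local-news insert + weather segment — 755 at 106 s.
Dropping game-show break frees 24 s; slotting in midday rerun (40 s) lifts the total to 769 at 122 s.

769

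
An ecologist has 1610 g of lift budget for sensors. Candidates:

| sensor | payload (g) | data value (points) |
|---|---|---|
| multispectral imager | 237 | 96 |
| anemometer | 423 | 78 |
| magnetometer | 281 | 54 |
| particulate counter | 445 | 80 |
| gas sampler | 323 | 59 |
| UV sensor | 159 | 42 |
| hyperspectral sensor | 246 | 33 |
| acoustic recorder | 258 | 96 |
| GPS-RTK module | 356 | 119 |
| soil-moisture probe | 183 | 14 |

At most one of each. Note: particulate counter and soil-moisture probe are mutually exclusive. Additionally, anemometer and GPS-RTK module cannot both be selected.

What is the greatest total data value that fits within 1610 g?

445

Ranking by ratio (data value/g): multispectral imager 0.41, acoustic recorder 0.37, GPS-RTK module 0.33, UV sensor 0.26.
Taking the top-ratio sensors first gives multispectral imager + magnetometer + UV sensor + hyperspectral sensor + acoustic recorder + GPS-RTK module for 440 (1537 g).
Dropping UV sensor and hyperspectral sensor frees 405 g; slotting in particulate counter (445 g) lifts the total to 445 at 1577 g.
Multispectral imager + gas sampler + UV sensor + hyperspectral sensor + acoustic recorder + GPS-RTK module matches that 445 at 1579 g; no feasible combination exceeds it.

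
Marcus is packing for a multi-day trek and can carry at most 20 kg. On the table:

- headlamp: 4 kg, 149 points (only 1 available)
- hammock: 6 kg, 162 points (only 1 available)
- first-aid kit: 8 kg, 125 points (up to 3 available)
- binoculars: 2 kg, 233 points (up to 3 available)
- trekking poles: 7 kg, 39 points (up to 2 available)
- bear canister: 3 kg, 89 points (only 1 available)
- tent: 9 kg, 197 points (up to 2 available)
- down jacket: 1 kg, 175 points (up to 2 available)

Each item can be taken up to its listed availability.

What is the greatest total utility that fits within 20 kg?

1360

Ranking by ratio (utility/kg): down jacket 175.00, binoculars 116.50, headlamp 37.25.
A density-first pass picks headlamp + 3×binoculars + bear canister + 2×down jacket — 1287 at 15 kg.
Dropping bear canister frees 3 kg; slotting in hammock (6 kg) lifts the total to 1360 at 18 kg.
Nothing else within 20 kg beats 1360.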